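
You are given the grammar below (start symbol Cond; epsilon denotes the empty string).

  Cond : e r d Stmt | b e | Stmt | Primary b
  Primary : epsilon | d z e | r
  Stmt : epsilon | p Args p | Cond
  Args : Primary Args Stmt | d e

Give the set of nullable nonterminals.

{ Cond, Primary, Stmt }

Directly nullable (have an epsilon-production): Primary, Stmt.
Cond : Stmt with every symbol nullable, so Cond is nullable.
No other nonterminal has a production whose RHS symbols are all nullable.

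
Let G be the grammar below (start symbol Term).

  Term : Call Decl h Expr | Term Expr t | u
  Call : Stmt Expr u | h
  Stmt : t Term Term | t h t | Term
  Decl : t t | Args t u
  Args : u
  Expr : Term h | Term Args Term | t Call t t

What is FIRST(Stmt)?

Stmt : t Term Term contributes {t}.
Stmt : t h t contributes {t}.
From Stmt : Term: add FIRST(Term) = { h, t, u }.
Union: FIRST(Stmt) = { h, t, u }.

{ h, t, u }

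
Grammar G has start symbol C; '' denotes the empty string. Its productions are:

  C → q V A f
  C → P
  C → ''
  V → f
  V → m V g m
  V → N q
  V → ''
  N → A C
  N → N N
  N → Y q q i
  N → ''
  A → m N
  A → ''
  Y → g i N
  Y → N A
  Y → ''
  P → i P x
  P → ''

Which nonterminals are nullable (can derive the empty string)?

{ A, C, N, P, V, Y }

Directly nullable (have an ''-production): C, V, N, A, Y, P.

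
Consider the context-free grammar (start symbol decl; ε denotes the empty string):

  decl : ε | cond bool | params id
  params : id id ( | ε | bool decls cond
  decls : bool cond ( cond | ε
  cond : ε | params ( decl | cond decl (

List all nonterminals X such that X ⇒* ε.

Directly nullable (have an ε-production): decl, params, decls, cond.

{ cond, decl, decls, params }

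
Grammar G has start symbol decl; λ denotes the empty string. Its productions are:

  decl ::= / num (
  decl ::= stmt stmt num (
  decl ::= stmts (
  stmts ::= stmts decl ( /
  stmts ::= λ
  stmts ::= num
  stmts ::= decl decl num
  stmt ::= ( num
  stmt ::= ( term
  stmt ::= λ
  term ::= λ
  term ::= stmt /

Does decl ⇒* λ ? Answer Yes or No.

No

Nullable nonterminals: stmt, stmts, term.
No production of decl has an RHS whose symbols are all nullable, so decl is not nullable.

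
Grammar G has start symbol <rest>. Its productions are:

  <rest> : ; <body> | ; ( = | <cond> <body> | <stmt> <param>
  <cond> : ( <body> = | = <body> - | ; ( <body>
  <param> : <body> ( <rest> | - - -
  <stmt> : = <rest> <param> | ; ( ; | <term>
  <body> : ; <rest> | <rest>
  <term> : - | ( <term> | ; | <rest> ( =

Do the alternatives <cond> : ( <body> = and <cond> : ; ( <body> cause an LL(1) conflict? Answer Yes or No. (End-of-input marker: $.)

No

FIRST(( <body> =) = { ( } and FIRST(; ( <body>) = { ; }.
The FIRST sets are disjoint and neither alternative is nullable — no conflict.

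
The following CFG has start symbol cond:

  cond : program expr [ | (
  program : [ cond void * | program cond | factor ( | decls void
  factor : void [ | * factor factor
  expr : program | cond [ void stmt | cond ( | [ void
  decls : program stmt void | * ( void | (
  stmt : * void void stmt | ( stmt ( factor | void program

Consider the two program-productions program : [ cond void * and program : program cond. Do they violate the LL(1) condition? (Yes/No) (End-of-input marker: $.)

Yes

FIRST([ cond void *) = { [ } and FIRST(program cond) = { (, *, [, void }.
Both contain [, so the two alternatives are not disjoint — LL(1) conflict.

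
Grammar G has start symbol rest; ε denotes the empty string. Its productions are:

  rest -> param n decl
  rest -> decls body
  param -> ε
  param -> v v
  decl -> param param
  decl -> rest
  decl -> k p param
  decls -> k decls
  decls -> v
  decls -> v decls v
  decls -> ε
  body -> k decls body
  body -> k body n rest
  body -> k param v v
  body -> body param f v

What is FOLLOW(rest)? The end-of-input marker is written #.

{ #, f, n, v }

rest is the start symbol, so # ∈ FOLLOW(rest).
In decl -> rest: rest is at the end, add FOLLOW(decl) = { #, f, n, v }.
In body -> k body n rest: rest is at the end, add FOLLOW(body) = { #, f, n, v }.
Union: FOLLOW(rest) = { #, f, n, v }.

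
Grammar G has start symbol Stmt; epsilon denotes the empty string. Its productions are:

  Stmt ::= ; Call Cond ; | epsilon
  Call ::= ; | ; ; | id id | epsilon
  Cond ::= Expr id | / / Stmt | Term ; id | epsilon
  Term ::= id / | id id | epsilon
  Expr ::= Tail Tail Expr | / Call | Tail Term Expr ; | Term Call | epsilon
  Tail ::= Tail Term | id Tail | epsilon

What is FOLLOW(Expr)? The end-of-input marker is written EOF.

{ ;, id }

In Cond ::= Expr id: add FIRST(id) = { id }.
In Expr ::= Tail Tail Expr: Expr is at the end, add FOLLOW(Expr) = { ;, id }.
In Expr ::= Tail Term Expr ;: add FIRST(;) = { ; }.
Union: FOLLOW(Expr) = { ;, id }.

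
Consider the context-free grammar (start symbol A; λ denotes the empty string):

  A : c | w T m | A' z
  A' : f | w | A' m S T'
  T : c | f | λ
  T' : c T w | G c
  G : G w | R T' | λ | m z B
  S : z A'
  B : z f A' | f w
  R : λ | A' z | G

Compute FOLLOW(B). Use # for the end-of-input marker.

In G : m z B: B is at the end, add FOLLOW(G) = { c, f, m, w }.
Union: FOLLOW(B) = { c, f, m, w }.

{ c, f, m, w }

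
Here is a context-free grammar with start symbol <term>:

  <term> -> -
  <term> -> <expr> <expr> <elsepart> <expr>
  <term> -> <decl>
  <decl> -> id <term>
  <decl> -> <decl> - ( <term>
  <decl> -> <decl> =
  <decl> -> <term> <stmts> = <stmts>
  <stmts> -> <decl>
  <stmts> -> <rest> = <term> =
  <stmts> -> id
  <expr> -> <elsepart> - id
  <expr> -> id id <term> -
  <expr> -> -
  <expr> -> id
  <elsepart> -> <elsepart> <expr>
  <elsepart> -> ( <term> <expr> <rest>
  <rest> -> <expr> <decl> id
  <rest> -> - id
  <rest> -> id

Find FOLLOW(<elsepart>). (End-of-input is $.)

In <term> -> <expr> <expr> <elsepart> <expr>: add FIRST(<expr>) = { (, -, id }.
In <expr> -> <elsepart> - id: add FIRST(- id) = { - }.
In <elsepart> -> <elsepart> <expr>: add FIRST(<expr>) = { (, -, id }.
Union: FOLLOW(<elsepart>) = { (, -, id }.

{ (, -, id }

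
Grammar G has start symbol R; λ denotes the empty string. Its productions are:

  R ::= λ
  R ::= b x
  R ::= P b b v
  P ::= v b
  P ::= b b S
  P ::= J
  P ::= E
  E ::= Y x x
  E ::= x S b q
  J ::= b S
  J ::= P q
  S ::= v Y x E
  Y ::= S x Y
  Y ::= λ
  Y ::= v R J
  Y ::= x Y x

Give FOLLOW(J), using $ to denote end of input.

{ b, q, x }

In P ::= J: J is at the end, add FOLLOW(P) = { b, q }.
In Y ::= v R J: J is at the end, add FOLLOW(Y) = { x }.
Union: FOLLOW(J) = { b, q, x }.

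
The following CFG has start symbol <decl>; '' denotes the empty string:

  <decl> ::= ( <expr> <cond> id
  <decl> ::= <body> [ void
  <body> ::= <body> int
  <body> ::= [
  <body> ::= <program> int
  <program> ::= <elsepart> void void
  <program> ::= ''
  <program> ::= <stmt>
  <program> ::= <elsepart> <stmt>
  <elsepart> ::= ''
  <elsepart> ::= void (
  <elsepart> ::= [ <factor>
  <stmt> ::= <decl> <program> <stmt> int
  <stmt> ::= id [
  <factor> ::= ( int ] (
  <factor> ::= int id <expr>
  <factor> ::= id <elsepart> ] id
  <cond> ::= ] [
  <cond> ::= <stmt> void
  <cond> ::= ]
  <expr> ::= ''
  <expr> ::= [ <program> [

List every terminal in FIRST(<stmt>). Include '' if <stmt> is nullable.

From <stmt> ::= <decl> <program> <stmt> int: add FIRST(<decl>) = { (, [, id, int, void }.
<stmt> ::= id [ contributes {id}.
Union: FIRST(<stmt>) = { (, [, id, int, void }.

{ (, [, id, int, void }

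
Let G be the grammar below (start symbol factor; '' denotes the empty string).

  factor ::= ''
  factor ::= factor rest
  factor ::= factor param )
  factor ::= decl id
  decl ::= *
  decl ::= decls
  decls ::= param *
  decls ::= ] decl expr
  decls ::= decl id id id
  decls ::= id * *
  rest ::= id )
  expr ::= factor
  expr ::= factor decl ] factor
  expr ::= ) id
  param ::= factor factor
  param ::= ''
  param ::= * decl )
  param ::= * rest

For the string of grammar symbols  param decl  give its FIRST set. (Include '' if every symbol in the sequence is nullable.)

{ ), *, ], id }

Add FIRST(param)\{''} = { ), *, ], id }; param is nullable, continue.
Add FIRST(decl) = { ), *, ], id }; decl is not nullable, stop.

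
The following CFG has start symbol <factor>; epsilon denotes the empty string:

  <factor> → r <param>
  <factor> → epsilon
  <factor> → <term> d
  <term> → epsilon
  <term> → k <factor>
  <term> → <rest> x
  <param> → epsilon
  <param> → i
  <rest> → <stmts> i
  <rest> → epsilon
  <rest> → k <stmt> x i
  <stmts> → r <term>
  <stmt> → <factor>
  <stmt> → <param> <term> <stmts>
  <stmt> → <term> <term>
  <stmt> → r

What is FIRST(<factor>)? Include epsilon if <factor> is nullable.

<factor> → r <param> contributes {r}.
<factor> → epsilon contributes epsilon.
From <factor> → <term> d: <term> nullable, take FIRST(<term>) ∪ {d} = { d, k, r, x }.
Union: FIRST(<factor>) = { d, k, r, x, epsilon }.

{ d, k, r, x, epsilon }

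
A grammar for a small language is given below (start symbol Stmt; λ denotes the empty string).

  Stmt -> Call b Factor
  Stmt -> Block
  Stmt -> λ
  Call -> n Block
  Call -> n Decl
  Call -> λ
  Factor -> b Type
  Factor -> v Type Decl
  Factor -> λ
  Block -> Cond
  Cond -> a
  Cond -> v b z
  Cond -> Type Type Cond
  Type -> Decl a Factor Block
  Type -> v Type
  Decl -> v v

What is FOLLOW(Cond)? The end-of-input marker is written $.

In Block -> Cond: Cond is at the end, add FOLLOW(Block) = { $, a, b, v }.
In Cond -> Type Type Cond: Cond is at the end, add FOLLOW(Cond) = { $, a, b, v }.
Union: FOLLOW(Cond) = { $, a, b, v }.

{ $, a, b, v }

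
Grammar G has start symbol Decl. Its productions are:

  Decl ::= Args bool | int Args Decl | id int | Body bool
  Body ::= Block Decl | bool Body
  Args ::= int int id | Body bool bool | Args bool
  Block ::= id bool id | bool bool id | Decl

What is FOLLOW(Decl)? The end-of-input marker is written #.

{ #, bool, id, int }

Decl is the start symbol, so # ∈ FOLLOW(Decl).
In Decl ::= int Args Decl: Decl is at the end, add FOLLOW(Decl) = { #, bool, id, int }.
In Body ::= Block Decl: Decl is at the end, add FOLLOW(Body) = { bool }.
In Block ::= Decl: Decl is at the end, add FOLLOW(Block) = { bool, id, int }.
Union: FOLLOW(Decl) = { #, bool, id, int }.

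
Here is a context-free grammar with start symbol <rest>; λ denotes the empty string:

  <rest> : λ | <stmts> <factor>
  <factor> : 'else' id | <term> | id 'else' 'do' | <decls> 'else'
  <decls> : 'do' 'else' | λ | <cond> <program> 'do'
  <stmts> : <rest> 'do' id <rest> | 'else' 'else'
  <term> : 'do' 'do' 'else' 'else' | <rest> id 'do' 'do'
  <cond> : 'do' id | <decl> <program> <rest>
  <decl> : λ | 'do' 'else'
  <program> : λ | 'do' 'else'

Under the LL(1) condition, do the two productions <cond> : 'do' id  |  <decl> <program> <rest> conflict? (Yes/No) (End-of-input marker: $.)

FIRST('do' id) = { 'do' } and FIRST(<decl> <program> <rest>) = { 'do', 'else', λ }.
Both contain 'do', so the two alternatives are not disjoint — LL(1) conflict.

Yes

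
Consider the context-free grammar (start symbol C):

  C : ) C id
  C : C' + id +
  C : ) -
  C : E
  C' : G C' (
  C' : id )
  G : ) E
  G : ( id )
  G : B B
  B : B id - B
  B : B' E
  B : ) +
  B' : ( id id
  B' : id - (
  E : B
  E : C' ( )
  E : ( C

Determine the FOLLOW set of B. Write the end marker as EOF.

{ EOF, (, ), id }

In G : B B: add FIRST(B) = { (, ), id }.
In G : B B: B is at the end, add FOLLOW(G) = { (, ), id }.
In B : B id - B: add FIRST(id - B) = { id }.
In B : B id - B: B is at the end, add FOLLOW(B) = { EOF, (, ), id }.
In E : B: B is at the end, add FOLLOW(E) = { EOF, (, ), id }.
Union: FOLLOW(B) = { EOF, (, ), id }.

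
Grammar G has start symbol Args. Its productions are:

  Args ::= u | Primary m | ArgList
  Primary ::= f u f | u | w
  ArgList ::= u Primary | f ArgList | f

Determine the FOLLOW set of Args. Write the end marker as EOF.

{ EOF }

Args is the start symbol, so EOF ∈ FOLLOW(Args).
Union: FOLLOW(Args) = { EOF }.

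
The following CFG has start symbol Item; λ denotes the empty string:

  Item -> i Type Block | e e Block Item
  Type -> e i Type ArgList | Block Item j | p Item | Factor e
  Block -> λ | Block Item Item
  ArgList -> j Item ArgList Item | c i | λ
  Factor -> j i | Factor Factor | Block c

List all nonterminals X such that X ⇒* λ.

{ ArgList, Block }

Directly nullable (have an λ-production): Block, ArgList.
No other nonterminal has a production whose RHS symbols are all nullable.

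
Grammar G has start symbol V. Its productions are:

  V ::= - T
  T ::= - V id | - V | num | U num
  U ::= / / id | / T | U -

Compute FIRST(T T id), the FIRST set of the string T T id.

Add FIRST(T) = { -, /, num }; T is not nullable, stop.

{ -, /, num }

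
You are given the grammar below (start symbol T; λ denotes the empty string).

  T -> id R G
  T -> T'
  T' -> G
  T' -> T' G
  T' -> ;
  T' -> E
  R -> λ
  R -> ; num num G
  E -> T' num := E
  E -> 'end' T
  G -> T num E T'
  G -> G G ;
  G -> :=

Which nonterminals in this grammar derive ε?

{ R }

Directly nullable (have an λ-production): R.
No other nonterminal has a production whose RHS symbols are all nullable.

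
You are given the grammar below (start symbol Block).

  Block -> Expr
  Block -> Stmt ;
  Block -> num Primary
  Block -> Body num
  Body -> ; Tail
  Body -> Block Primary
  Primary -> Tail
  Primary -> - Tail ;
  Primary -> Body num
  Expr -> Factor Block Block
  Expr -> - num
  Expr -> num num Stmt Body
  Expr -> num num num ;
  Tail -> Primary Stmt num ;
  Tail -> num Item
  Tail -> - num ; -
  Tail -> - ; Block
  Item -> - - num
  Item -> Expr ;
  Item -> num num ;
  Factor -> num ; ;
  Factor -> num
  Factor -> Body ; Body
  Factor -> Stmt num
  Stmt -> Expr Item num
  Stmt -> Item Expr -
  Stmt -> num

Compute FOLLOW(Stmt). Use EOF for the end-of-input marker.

In Block -> Stmt ;: add FIRST(;) = { ; }.
In Expr -> num num Stmt Body: add FIRST(Body) = { -, ;, num }.
In Tail -> Primary Stmt num ;: add FIRST(num ;) = { num }.
In Factor -> Stmt num: add FIRST(num) = { num }.
Union: FOLLOW(Stmt) = { -, ;, num }.

{ -, ;, num }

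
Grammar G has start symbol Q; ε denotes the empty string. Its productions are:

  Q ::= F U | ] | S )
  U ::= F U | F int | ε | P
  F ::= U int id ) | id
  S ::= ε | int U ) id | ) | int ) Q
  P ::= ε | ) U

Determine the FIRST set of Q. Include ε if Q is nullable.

From Q ::= F U: add FIRST(F) = { ), id, int }.
Q ::= ] contributes {]}.
From Q ::= S ): S nullable, take FIRST(S) ∪ {)} = { ), int }.
Union: FIRST(Q) = { ), ], id, int }.

{ ), ], id, int }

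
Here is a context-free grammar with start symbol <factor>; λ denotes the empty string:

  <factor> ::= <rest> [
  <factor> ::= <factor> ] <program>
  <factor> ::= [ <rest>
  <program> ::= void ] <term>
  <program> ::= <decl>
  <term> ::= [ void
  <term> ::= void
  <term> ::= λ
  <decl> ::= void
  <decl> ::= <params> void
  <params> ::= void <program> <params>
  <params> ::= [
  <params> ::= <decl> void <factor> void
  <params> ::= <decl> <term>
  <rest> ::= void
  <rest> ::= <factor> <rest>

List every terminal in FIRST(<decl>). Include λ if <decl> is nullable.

{ [, void }

<decl> ::= void contributes {void}.
From <decl> ::= <params> void: add FIRST(<params>) = { [, void }.
Union: FIRST(<decl>) = { [, void }.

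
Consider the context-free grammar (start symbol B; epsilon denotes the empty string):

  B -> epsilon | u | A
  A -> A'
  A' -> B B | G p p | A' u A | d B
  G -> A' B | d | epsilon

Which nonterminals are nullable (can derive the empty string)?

Directly nullable (have an epsilon-production): B, G.
A' -> B B with every symbol nullable, so A' is nullable.
A -> A' with every symbol nullable, so A is nullable.

{ A, A', B, G }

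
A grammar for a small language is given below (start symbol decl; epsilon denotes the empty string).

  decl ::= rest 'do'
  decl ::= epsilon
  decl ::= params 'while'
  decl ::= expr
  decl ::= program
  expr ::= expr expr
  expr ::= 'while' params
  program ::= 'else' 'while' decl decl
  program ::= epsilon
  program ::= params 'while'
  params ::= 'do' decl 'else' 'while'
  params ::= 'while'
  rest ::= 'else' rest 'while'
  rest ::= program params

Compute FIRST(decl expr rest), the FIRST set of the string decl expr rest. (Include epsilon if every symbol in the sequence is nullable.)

{ 'do', 'else', 'while' }

Add FIRST(decl)\{epsilon} = { 'do', 'else', 'while' }; decl is nullable, continue.
Add FIRST(expr) = { 'while' }; expr is not nullable, stop.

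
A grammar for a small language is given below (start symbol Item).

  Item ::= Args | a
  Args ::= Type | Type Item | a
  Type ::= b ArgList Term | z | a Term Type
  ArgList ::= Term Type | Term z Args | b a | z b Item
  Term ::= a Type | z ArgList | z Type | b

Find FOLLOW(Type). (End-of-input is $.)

{ $, a, b, z }

In Args ::= Type: Type is at the end, add FOLLOW(Args) = { $, a, b, z }.
In Args ::= Type Item: add FIRST(Item) = { a, b, z }.
In Type ::= a Term Type: Type is at the end, add FOLLOW(Type) = { $, a, b, z }.
In ArgList ::= Term Type: Type is at the end, add FOLLOW(ArgList) = { $, a, b, z }.
In Term ::= a Type: Type is at the end, add FOLLOW(Term) = { $, a, b, z }.
In Term ::= z Type: Type is at the end, add FOLLOW(Term) = { $, a, b, z }.
Union: FOLLOW(Type) = { $, a, b, z }.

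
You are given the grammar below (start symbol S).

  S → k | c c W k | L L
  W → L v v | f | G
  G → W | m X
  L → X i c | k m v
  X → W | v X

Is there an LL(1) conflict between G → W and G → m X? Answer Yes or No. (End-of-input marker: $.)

FIRST(W) = { f, k, m, v } and FIRST(m X) = { m }.
Both contain m, so the two alternatives are not disjoint — LL(1) conflict.

Yes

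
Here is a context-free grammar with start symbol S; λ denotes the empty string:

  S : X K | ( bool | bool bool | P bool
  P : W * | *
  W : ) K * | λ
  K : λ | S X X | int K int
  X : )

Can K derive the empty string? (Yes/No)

Yes

K has an λ-production, so K ⇒ λ.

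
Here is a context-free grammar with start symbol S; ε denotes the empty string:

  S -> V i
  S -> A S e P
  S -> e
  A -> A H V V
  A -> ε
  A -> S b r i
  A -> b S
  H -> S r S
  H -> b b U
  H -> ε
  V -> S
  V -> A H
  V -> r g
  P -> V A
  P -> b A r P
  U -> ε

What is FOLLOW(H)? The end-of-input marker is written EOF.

{ EOF, b, e, i, r }

In A -> A H V V: add FIRST(V V)\{ε} = { b, e, i, r }.
  Since V V is nullable, also add FOLLOW(A) = { EOF, b, e, i, r }.
In V -> A H: H is at the end, add FOLLOW(V) = { EOF, b, e, i, r }.
Union: FOLLOW(H) = { EOF, b, e, i, r }.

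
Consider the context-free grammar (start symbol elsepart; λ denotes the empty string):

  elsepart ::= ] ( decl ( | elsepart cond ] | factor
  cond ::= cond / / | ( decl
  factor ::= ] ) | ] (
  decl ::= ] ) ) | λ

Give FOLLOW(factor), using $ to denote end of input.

In elsepart ::= factor: factor is at the end, add FOLLOW(elsepart) = { $, ( }.
Union: FOLLOW(factor) = { $, ( }.

{ $, ( }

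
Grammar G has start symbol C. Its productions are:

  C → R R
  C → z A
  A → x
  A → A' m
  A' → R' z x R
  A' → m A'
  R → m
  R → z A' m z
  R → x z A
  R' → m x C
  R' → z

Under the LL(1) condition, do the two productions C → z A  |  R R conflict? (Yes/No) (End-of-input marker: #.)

FIRST(z A) = { z } and FIRST(R R) = { m, x, z }.
Both contain z, so the two alternatives are not disjoint — LL(1) conflict.

Yes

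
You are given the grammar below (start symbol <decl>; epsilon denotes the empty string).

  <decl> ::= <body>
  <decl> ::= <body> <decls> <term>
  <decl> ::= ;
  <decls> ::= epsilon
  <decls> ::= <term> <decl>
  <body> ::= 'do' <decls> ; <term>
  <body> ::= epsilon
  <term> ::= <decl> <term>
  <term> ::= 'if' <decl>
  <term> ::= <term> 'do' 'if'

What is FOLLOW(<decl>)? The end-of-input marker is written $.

{ $, 'do', 'if', ; }

<decl> is the start symbol, so $ ∈ FOLLOW(<decl>).
In <decls> ::= <term> <decl>: <decl> is at the end, add FOLLOW(<decls>) = { 'do', 'if', ; }.
In <term> ::= <decl> <term>: add FIRST(<term>) = { 'do', 'if', ; }.
In <term> ::= 'if' <decl>: <decl> is at the end, add FOLLOW(<term>) = { $, 'do', 'if', ; }.
Union: FOLLOW(<decl>) = { $, 'do', 'if', ; }.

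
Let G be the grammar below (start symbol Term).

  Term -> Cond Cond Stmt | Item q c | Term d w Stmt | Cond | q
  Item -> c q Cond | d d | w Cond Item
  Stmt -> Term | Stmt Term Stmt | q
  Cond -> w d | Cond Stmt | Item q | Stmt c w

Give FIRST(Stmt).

{ c, d, q, w }

From Stmt -> Term: add FIRST(Term) = { c, d, q, w }.
From Stmt -> Stmt Term Stmt: add FIRST(Stmt) = { c, d, q, w }.
Stmt -> q contributes {q}.
Union: FIRST(Stmt) = { c, d, q, w }.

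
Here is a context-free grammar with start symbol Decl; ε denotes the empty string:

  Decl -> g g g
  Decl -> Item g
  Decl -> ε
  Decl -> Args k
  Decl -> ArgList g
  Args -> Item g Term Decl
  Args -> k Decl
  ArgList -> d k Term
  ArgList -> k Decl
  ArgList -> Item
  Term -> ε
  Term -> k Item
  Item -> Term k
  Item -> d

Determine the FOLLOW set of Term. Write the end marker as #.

In Args -> Item g Term Decl: add FIRST(Decl)\{ε} = { d, g, k }.
  Since Decl is nullable, also add FOLLOW(Args) = { k }.
In ArgList -> d k Term: Term is at the end, add FOLLOW(ArgList) = { g }.
In Item -> Term k: add FIRST(k) = { k }.
Union: FOLLOW(Term) = { d, g, k }.

{ d, g, k }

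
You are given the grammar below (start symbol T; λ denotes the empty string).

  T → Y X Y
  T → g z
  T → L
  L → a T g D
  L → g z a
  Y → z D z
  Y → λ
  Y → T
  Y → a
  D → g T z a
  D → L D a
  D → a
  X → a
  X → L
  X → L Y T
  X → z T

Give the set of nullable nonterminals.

{ Y }

Directly nullable (have an λ-production): Y.
No other nonterminal has a production whose RHS symbols are all nullable.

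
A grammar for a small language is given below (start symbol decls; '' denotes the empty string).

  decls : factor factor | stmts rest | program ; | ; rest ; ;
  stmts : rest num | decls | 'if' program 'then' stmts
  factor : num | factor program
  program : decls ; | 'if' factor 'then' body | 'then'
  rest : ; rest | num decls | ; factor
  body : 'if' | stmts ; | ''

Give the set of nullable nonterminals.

{ body }

Directly nullable (have an ''-production): body.
No other nonterminal has a production whose RHS symbols are all nullable.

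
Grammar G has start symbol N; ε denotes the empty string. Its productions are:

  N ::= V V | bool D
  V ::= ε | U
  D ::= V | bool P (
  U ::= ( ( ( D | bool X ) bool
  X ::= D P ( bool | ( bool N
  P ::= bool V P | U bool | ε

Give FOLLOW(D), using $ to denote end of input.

In N ::= bool D: D is at the end, add FOLLOW(N) = { $, ) }.
In U ::= ( ( ( D: D is at the end, add FOLLOW(U) = { $, (, ), bool }.
In X ::= D P ( bool: add FIRST(P ( bool) = { (, bool }.
Union: FOLLOW(D) = { $, (, ), bool }.

{ $, (, ), bool }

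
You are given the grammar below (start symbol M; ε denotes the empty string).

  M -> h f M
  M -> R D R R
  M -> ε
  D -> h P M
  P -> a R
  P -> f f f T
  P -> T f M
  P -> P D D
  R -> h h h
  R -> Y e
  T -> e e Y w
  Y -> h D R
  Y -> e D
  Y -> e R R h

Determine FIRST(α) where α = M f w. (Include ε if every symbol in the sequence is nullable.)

Add FIRST(M)\{ε} = { e, h }; M is nullable, continue.
f is a terminal; add {f} and stop.

{ e, f, h }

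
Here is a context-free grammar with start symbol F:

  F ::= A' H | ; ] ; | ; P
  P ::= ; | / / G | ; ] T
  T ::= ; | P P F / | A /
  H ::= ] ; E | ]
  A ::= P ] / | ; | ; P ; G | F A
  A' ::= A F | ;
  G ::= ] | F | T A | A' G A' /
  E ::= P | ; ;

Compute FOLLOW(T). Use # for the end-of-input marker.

In P ::= ; ] T: T is at the end, add FOLLOW(P) = { #, /, ;, ] }.
In G ::= T A: add FIRST(A) = { /, ; }.
Union: FOLLOW(T) = { #, /, ;, ] }.

{ #, /, ;, ] }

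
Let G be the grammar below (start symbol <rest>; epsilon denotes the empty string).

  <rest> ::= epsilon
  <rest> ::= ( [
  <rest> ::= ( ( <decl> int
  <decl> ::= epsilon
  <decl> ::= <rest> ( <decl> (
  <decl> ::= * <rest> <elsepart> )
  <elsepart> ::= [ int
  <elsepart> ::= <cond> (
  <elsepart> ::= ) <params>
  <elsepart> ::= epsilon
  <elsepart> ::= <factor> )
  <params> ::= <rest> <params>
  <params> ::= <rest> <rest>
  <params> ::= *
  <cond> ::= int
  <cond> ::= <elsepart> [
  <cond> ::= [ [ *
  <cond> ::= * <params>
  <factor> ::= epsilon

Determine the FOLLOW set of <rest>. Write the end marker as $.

{ $, (, ), *, [, int }

<rest> is the start symbol, so $ ∈ FOLLOW(<rest>).
In <decl> ::= <rest> ( <decl> (: add FIRST(( <decl> () = { ( }.
In <decl> ::= * <rest> <elsepart> ): add FIRST(<elsepart> )) = { ), *, [, int }.
In <params> ::= <rest> <params>: add FIRST(<params>)\{epsilon} = { (, * }.
  Since <params> is nullable, also add FOLLOW(<params>) = { (, ), [ }.
In <params> ::= <rest> <rest>: add FIRST(<rest>)\{epsilon} = { ( }.
  Since <rest> is nullable, also add FOLLOW(<params>) = { (, ), [ }.
In <params> ::= <rest> <rest>: <rest> is at the end, add FOLLOW(<params>) = { (, ), [ }.
Union: FOLLOW(<rest>) = { $, (, ), *, [, int }.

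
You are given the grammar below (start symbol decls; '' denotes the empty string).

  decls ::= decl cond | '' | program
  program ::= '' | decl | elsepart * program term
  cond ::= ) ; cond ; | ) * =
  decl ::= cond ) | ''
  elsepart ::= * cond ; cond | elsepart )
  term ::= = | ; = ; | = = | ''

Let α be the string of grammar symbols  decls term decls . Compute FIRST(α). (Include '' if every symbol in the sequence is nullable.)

{ ), *, ;, =, '' }

Add FIRST(decls)\{''} = { ), * }; decls is nullable, continue.
Add FIRST(term)\{''} = { ;, = }; term is nullable, continue.
Add FIRST(decls)\{''} = { ), * }; decls is nullable, continue.
Every symbol is nullable, so include ''.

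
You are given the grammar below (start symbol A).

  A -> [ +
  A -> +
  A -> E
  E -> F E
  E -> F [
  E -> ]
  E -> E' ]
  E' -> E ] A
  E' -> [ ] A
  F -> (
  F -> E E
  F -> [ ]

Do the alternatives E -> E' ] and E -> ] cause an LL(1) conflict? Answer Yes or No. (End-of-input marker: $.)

FIRST(E' ]) = { (, [, ] } and FIRST(]) = { ] }.
Both contain ], so the two alternatives are not disjoint — LL(1) conflict.

Yes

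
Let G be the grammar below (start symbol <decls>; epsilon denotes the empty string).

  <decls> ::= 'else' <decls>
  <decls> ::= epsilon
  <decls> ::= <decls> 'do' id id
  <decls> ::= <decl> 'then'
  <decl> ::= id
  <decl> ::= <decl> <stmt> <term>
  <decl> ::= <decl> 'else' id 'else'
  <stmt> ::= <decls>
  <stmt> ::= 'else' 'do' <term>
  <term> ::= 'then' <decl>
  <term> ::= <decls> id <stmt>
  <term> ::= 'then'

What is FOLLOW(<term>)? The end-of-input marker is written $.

In <decl> ::= <decl> <stmt> <term>: <term> is at the end, add FOLLOW(<decl>) = { 'do', 'else', 'then', id }.
In <stmt> ::= 'else' 'do' <term>: <term> is at the end, add FOLLOW(<stmt>) = { 'do', 'else', 'then', id }.
Union: FOLLOW(<term>) = { 'do', 'else', 'then', id }.

{ 'do', 'else', 'then', id }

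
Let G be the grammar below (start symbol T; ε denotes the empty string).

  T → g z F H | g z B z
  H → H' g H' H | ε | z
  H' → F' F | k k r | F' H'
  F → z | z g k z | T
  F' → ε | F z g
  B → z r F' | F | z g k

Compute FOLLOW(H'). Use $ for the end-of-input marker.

In H → H' g H' H: add FIRST(g H' H) = { g }.
In H → H' g H' H: add FIRST(H)\{ε} = { g, k, z }.
  Since H is nullable, also add FOLLOW(H) = { $, g, k, z }.
In H' → F' H': H' is at the end, add FOLLOW(H') = { $, g, k, z }.
Union: FOLLOW(H') = { $, g, k, z }.

{ $, g, k, z }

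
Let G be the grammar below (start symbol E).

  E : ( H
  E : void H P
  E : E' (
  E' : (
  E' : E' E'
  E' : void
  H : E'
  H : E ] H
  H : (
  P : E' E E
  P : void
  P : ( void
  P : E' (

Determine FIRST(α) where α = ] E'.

{ ] }

] is a terminal; add {]} and stop.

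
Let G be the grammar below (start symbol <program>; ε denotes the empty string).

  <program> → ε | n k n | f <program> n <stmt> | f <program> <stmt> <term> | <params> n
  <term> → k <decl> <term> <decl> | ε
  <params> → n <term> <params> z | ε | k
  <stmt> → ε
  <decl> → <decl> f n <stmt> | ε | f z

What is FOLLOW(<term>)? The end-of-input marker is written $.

In <program> → f <program> <stmt> <term>: <term> is at the end, add FOLLOW(<program>) = { $, k, n }.
In <term> → k <decl> <term> <decl>: add FIRST(<decl>)\{ε} = { f }.
  Since <decl> is nullable, also add FOLLOW(<term>) = { $, f, k, n, z }.
In <params> → n <term> <params> z: add FIRST(<params> z) = { k, n, z }.
Union: FOLLOW(<term>) = { $, f, k, n, z }.

{ $, f, k, n, z }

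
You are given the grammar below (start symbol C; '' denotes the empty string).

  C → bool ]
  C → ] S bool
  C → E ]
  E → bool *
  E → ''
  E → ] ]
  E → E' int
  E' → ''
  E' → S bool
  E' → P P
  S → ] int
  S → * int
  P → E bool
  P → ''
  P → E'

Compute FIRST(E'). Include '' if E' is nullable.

{ *, ], bool, int, '' }

E' → '' contributes ''.
From E' → S bool: add FIRST(S) = { *, ] }.
From E' → P P: P, P nullable, take FIRST(P) ∪ FIRST(P) = { *, ], bool, int }; also '' since the whole RHS is nullable.
Union: FIRST(E') = { *, ], bool, int, '' }.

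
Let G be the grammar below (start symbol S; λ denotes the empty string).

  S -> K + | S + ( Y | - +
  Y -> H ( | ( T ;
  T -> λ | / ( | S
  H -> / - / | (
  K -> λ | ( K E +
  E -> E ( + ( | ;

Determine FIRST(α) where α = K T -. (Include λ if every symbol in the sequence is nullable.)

{ (, +, -, / }

Add FIRST(K)\{λ} = { ( }; K is nullable, continue.
Add FIRST(T)\{λ} = { (, +, -, / }; T is nullable, continue.
- is a terminal; add {-} and stop.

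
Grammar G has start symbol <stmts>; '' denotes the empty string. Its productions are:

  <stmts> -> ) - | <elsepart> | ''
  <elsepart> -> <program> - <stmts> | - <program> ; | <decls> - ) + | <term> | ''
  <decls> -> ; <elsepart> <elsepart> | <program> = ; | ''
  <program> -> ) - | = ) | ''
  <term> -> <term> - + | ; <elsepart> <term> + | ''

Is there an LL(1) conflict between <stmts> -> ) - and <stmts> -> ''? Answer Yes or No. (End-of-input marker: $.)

Yes

FIRST() -) = { ) } and FIRST('') = { '' }.
The second alternative is nullable and FOLLOW(<stmts>) = { $, ), +, -, ;, = } shares ) with FIRST of the first — conflict.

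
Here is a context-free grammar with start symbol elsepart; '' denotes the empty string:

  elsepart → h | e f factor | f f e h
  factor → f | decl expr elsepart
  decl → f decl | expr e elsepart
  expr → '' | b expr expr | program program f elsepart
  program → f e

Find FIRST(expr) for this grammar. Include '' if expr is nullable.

expr → '' contributes ''.
expr → b expr expr contributes {b}.
From expr → program program f elsepart: add FIRST(program) = { f }.
Union: FIRST(expr) = { b, f, '' }.

{ b, f, '' }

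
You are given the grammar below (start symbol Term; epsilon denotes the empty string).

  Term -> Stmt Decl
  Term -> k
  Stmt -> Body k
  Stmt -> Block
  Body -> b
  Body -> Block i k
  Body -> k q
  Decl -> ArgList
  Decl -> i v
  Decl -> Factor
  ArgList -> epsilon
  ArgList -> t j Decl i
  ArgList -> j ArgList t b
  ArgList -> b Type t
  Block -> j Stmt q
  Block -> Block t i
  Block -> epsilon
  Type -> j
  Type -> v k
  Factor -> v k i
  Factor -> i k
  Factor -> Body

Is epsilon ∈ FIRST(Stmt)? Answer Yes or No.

Yes

Stmt -> Block and each of Block is nullable, so Stmt ⇒* epsilon.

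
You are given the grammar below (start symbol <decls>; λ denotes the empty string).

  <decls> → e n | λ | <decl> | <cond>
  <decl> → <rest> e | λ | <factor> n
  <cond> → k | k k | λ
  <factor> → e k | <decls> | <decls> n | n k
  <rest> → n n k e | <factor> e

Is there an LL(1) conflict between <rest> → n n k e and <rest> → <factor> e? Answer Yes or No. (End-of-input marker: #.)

FIRST(n n k e) = { n } and FIRST(<factor> e) = { e, k, n }.
Both contain n, so the two alternatives are not disjoint — LL(1) conflict.

Yes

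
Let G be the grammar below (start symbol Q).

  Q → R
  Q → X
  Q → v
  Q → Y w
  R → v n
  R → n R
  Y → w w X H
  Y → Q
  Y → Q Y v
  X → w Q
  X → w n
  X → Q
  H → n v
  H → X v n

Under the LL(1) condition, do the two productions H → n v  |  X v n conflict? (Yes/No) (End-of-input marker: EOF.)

Yes

FIRST(n v) = { n } and FIRST(X v n) = { n, v, w }.
Both contain n, so the two alternatives are not disjoint — LL(1) conflict.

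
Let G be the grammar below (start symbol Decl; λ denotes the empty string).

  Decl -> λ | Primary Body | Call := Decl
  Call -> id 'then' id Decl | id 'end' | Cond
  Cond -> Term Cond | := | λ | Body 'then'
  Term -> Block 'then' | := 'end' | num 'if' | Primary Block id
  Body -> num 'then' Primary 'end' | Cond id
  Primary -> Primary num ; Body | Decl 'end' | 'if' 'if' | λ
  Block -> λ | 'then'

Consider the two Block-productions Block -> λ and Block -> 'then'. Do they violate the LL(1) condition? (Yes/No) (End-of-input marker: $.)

Yes

FIRST(λ) = { λ } and FIRST('then') = { 'then' }.
The first alternative is nullable and FOLLOW(Block) = { 'then', id } shares 'then' with FIRST of the second — conflict.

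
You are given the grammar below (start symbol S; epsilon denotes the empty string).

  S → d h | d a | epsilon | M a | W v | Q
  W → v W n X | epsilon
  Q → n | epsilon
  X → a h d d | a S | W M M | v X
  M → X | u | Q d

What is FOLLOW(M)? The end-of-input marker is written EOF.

In S → M a: add FIRST(a) = { a }.
In X → W M M: add FIRST(M) = { a, d, n, u, v }.
In X → W M M: M is at the end, add FOLLOW(X) = { a, d, n, u, v }.
Union: FOLLOW(M) = { a, d, n, u, v }.

{ a, d, n, u, v }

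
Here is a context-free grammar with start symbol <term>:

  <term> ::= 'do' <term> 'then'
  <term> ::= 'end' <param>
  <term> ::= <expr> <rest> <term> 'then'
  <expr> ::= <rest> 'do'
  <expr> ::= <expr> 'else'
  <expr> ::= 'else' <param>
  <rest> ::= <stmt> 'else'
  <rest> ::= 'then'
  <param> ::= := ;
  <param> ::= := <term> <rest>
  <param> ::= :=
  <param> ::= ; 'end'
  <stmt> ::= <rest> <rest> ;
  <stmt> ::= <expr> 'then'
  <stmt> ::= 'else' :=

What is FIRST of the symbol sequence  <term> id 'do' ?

{ 'do', 'else', 'end', 'then' }

Add FIRST(<term>) = { 'do', 'else', 'end', 'then' }; <term> is not nullable, stop.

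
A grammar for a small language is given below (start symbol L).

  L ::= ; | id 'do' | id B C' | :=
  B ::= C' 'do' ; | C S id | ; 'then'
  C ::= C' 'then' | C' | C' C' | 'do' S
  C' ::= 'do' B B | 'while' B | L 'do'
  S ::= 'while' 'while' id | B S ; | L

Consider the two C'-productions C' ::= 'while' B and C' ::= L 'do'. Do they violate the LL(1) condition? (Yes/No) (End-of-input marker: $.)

FIRST('while' B) = { 'while' } and FIRST(L 'do') = { :=, ;, id }.
The FIRST sets are disjoint and neither alternative is nullable — no conflict.

No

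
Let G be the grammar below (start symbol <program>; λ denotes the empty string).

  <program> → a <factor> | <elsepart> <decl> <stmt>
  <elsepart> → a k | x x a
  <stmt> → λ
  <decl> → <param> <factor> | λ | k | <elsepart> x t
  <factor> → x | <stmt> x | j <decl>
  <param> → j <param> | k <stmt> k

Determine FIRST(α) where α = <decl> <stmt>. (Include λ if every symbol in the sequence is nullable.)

Add FIRST(<decl>)\{λ} = { a, j, k, x }; <decl> is nullable, continue.
Add FIRST(<stmt>)\{λ} = {  }; <stmt> is nullable, continue.
Every symbol is nullable, so include λ.

{ a, j, k, x, λ }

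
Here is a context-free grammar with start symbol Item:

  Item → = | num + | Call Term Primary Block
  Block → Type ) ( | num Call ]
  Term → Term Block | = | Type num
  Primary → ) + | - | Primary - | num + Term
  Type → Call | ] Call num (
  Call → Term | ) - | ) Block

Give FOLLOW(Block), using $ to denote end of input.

{ $, ), -, =, ], num }

In Item → Call Term Primary Block: Block is at the end, add FOLLOW(Item) = { $ }.
In Term → Term Block: Block is at the end, add FOLLOW(Term) = { ), -, =, ], num }.
In Call → ) Block: Block is at the end, add FOLLOW(Call) = { ), =, ], num }.
Union: FOLLOW(Block) = { $, ), -, =, ], num }.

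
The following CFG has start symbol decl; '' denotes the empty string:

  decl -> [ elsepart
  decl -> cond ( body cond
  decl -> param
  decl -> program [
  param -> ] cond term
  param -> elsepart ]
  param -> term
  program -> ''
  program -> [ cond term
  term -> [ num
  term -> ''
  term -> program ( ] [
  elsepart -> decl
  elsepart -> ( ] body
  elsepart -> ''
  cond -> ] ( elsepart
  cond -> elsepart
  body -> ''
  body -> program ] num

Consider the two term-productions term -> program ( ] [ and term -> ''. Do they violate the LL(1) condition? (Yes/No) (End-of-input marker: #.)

FIRST(program ( ] [) = { (, [ } and FIRST('') = { '' }.
The second alternative is nullable and FOLLOW(term) = { #, (, [, ] } shares ( with FIRST of the first — conflict.

Yes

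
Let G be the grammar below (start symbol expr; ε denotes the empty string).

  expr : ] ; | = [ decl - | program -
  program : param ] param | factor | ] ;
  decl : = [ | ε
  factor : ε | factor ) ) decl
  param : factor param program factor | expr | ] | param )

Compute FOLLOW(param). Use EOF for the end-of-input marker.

{ ), -, =, ] }

In program : param ] param: add FIRST(] param) = { ] }.
In program : param ] param: param is at the end, add FOLLOW(program) = { ), -, =, ] }.
In param : factor param program factor: add FIRST(program factor)\{ε} = { ), -, =, ] }.
  Since program factor is nullable, also add FOLLOW(param) = { ), -, =, ] }.
In param : param ): add FIRST()) = { ) }.
Union: FOLLOW(param) = { ), -, =, ] }.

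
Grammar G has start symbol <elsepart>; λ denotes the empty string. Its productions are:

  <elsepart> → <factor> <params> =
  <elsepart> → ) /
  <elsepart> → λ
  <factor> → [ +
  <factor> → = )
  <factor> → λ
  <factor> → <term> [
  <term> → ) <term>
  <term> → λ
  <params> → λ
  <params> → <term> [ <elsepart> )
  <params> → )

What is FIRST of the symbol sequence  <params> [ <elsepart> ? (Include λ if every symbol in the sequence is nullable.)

Add FIRST(<params>)\{λ} = { ), [ }; <params> is nullable, continue.
[ is a terminal; add {[} and stop.

{ ), [ }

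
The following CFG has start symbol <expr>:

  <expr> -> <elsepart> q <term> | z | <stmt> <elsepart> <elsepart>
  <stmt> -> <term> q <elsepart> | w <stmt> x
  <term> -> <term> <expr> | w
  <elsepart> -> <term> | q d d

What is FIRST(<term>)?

From <term> -> <term> <expr>: add FIRST(<term>) = { w }.
<term> -> w contributes {w}.
Union: FIRST(<term>) = { w }.

{ w }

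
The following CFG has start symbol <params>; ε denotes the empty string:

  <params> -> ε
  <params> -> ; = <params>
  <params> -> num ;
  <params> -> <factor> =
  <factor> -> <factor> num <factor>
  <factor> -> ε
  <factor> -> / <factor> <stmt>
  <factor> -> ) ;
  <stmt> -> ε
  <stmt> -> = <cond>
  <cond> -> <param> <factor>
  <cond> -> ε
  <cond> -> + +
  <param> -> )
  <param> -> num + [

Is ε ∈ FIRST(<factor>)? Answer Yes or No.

<factor> has an ε-production, so <factor> ⇒ ε.

Yes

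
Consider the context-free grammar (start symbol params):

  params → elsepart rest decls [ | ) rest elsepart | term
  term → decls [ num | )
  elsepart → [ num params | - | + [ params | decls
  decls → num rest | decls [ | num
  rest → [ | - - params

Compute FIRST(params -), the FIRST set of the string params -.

{ ), +, -, [, num }

Add FIRST(params) = { ), +, -, [, num }; params is not nullable, stop.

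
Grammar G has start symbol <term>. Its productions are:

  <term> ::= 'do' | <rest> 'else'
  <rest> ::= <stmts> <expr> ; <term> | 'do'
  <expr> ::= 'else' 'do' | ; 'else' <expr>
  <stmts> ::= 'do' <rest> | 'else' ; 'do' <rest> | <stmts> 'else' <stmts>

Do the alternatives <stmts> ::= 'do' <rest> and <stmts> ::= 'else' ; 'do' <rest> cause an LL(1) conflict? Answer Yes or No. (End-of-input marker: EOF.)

No

FIRST('do' <rest>) = { 'do' } and FIRST('else' ; 'do' <rest>) = { 'else' }.
The FIRST sets are disjoint and neither alternative is nullable — no conflict.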